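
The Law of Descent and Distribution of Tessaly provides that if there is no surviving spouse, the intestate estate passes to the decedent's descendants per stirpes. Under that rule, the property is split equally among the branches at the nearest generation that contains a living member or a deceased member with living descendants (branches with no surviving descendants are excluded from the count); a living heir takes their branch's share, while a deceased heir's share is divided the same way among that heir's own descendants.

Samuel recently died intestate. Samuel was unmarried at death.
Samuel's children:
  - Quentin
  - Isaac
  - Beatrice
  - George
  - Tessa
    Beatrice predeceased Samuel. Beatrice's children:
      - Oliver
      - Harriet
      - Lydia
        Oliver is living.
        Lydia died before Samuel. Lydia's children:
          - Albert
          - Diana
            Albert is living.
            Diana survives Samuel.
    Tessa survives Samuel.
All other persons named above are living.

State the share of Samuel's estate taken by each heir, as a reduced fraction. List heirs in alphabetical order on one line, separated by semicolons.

Albert 1/30; Diana 1/30; George 1/5; Harriet 1/15; Isaac 1/5; Oliver 1/15; Quentin 1/5; Tessa 1/5

There is no surviving spouse, so the entire estate passes to Samuel's descendants per stirpes.
The estate is divided into 5 equal shares of 1/5 among Quentin, Isaac, Beatrice, George, Tessa.
Quentin is living and takes 1/5.
Isaac is living and takes 1/5.
Beatrice predeceased; the 1/5 allotted to Beatrice's branch passes to Beatrice's issue by representation.
The 1/5 is divided into 3 equal shares of 1/15 among Oliver, Harriet, Lydia.
Oliver is living and takes 1/15.
Harriet is living and takes 1/15.
Lydia predeceased; the 1/15 allotted to Lydia's branch passes to Lydia's issue by representation.
The 1/15 is divided into 2 equal shares of 1/30 among Albert, Diana.
Albert is living and takes 1/30.
Diana is living and takes 1/30.
George is living and takes 1/5.
Tessa is living and takes 1/5.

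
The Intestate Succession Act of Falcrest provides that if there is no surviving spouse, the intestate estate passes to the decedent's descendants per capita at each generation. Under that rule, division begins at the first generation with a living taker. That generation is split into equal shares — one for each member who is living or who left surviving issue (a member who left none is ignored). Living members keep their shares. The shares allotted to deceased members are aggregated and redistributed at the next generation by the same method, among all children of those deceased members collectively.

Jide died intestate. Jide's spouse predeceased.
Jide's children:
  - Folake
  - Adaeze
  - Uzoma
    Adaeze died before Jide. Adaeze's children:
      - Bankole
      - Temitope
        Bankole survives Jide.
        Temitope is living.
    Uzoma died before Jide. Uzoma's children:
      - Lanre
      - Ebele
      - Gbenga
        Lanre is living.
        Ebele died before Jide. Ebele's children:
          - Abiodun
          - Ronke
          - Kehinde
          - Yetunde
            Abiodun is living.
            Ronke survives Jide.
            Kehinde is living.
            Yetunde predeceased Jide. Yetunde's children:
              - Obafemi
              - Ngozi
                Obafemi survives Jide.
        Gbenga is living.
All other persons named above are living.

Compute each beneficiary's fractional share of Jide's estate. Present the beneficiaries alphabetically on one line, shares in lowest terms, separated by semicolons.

There is no surviving spouse, so the entire estate passes to Jide's descendants per capita at each generation.
At generation 1 (Folake, Adaeze, Uzoma) there are 3 shares of (1)/3 = 1/3 each.
Living: Folake — each takes 1/3.
Deceased: Adaeze and Uzoma. Their combined 2/3 is pooled and carried to generation 2.
At generation 2 (Bankole, Temitope, Lanre, Ebele, Gbenga) there are 5 shares of (2/3)/5 = 2/15 each.
Living: Bankole, Temitope, Lanre, and Gbenga — each takes 2/15.
Deceased: Ebele. That 2/15 share is carried to generation 3.
At generation 3 (Abiodun, Ronke, Kehinde, Yetunde) there are 4 shares of (2/15)/4 = 1/30 each.
Living: Abiodun, Ronke, and Kehinde — each takes 1/30.
Deceased: Yetunde. That 1/30 share is carried to generation 4.
At generation 4 (Obafemi, Ngozi) there are 2 shares of (1/30)/2 = 1/60 each.
Living: Obafemi and Ngozi — each takes 1/60.

Abiodun 1/30; Bankole 2/15; Folake 1/3; Gbenga 2/15; Kehinde 1/30; Lanre 2/15; Ngozi 1/60; Obafemi 1/60; Ronke 1/30; Temitope 2/15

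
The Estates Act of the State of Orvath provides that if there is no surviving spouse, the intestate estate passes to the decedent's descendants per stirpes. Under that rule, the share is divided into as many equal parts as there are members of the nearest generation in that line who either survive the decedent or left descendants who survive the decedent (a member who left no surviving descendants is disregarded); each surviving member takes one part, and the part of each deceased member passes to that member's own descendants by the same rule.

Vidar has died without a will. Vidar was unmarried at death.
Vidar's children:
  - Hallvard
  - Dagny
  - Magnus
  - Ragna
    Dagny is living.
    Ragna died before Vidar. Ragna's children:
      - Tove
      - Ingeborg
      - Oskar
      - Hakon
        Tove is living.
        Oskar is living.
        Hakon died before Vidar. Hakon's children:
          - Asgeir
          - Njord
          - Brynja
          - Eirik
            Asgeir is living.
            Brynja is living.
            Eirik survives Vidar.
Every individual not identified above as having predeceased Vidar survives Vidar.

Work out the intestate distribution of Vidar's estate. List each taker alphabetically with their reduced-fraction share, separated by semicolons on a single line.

There is no surviving spouse, so the entire estate passes to Vidar's descendants per stirpes.
The estate is divided into 4 equal shares of 1/4 among Hallvard, Dagny, Magnus, Ragna.
Hallvard is living and takes 1/4.
Dagny is living and takes 1/4.
Magnus is living and takes 1/4.
Ragna predeceased; the 1/4 allotted to Ragna's branch passes to Ragna's issue by representation.
The 1/4 is divided into 4 equal shares of 1/16 among Tove, Ingeborg, Oskar, Hakon.
Tove is living and takes 1/16.
Ingeborg is living and takes 1/16.
Oskar is living and takes 1/16.
Hakon predeceased; the 1/16 allotted to Hakon's branch passes to Hakon's issue by representation.
The 1/16 is divided into 4 equal shares of 1/64 among Asgeir, Njord, Brynja, Eirik.
Asgeir is living and takes 1/64.
Njord is living and takes 1/64.
Brynja is living and takes 1/64.
Eirik is living and takes 1/64.

Asgeir 1/64; Brynja 1/64; Dagny 1/4; Eirik 1/64; Hallvard 1/4; Ingeborg 1/16; Magnus 1/4; Njord 1/64; Oskar 1/16; Tove 1/16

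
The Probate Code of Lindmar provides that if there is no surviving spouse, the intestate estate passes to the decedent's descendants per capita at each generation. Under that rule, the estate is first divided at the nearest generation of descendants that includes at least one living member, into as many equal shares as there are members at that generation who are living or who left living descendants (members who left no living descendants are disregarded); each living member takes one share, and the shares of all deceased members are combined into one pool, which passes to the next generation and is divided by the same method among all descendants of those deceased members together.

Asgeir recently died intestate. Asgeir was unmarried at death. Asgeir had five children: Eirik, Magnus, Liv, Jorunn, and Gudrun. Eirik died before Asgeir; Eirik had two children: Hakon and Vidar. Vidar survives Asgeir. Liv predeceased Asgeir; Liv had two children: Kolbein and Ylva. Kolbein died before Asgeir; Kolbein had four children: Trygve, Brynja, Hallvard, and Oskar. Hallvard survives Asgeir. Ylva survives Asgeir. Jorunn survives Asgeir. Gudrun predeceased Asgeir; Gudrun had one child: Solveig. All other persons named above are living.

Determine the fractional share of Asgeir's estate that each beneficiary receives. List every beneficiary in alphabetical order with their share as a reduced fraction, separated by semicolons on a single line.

Brynja 3/100; Hakon 3/25; Hallvard 3/100; Jorunn 1/5; Magnus 1/5; Oskar 3/100; Solveig 3/25; Trygve 3/100; Vidar 3/25; Ylva 3/25

There is no surviving spouse, so the entire estate passes to Asgeir's descendants per capita at each generation.
At generation 1 (Eirik, Magnus, Liv, Jorunn, Gudrun) there are 5 shares of (1)/5 = 1/5 each.
Living: Magnus and Jorunn — each takes 1/5.
Deceased: Eirik, Liv, and Gudrun. Their combined 3/5 is pooled and carried to generation 2.
At generation 2 (Hakon, Vidar, Kolbein, Ylva, Solveig) there are 5 shares of (3/5)/5 = 3/25 each.
Living: Hakon, Vidar, Ylva, and Solveig — each takes 3/25.
Deceased: Kolbein. That 3/25 share is carried to generation 3.
At generation 3 (Trygve, Brynja, Hallvard, Oskar) there are 4 shares of (3/25)/4 = 3/100 each.
Living: Trygve, Brynja, Hallvard, and Oskar — each takes 3/100.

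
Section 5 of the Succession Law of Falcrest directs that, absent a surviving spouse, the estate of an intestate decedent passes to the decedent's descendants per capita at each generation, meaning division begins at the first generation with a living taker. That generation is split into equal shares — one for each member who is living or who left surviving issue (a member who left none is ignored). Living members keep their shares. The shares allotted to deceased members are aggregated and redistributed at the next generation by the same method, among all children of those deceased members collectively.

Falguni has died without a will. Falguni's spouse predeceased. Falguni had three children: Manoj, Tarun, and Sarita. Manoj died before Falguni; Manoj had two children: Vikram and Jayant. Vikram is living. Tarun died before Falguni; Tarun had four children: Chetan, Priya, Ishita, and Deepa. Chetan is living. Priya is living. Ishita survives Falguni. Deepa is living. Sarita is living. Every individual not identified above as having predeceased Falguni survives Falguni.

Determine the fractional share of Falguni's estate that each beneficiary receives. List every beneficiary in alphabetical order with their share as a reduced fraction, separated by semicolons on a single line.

There is no surviving spouse, so the entire estate passes to Falguni's descendants per capita at each generation.
At generation 1 (Manoj, Tarun, Sarita) there are 3 shares of (1)/3 = 1/3 each.
Living: Sarita — each takes 1/3.
Deceased: Manoj and Tarun. Their combined 2/3 is pooled and carried to generation 2.
At generation 2 (Vikram, Jayant, Chetan, Priya, Ishita, Deepa) there are 6 shares of (2/3)/6 = 1/9 each.
Living: Vikram, Jayant, Chetan, Priya, Ishita, and Deepa — each takes 1/9.

Chetan 1/9; Deepa 1/9; Ishita 1/9; Jayant 1/9; Priya 1/9; Sarita 1/3; Vikram 1/9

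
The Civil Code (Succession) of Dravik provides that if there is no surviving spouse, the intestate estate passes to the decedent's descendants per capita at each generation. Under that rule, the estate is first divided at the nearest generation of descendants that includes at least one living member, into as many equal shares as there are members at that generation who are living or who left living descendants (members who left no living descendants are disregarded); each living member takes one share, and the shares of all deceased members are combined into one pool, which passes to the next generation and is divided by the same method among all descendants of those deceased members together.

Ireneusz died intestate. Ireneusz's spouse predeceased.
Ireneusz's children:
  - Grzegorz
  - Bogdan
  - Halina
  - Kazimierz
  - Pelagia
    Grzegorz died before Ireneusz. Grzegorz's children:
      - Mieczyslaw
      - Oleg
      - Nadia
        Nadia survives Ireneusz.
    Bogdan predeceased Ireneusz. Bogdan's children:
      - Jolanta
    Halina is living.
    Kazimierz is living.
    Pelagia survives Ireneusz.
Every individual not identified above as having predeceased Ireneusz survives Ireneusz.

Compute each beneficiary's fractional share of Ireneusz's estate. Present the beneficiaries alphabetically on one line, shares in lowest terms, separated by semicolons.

Halina 1/5; Jolanta 1/10; Kazimierz 1/5; Mieczyslaw 1/10; Nadia 1/10; Oleg 1/10; Pelagia 1/5

There is no surviving spouse, so the entire estate passes to Ireneusz's descendants per capita at each generation.
At generation 1 (Grzegorz, Bogdan, Halina, Kazimierz, Pelagia) there are 5 shares of (1)/5 = 1/5 each.
Living: Halina, Kazimierz, and Pelagia — each takes 1/5.
Deceased: Grzegorz and Bogdan. Their combined 2/5 is pooled and carried to generation 2.
At generation 2 (Mieczyslaw, Oleg, Nadia, Jolanta) there are 4 shares of (2/5)/4 = 1/10 each.
Living: Mieczyslaw, Oleg, Nadia, and Jolanta — each takes 1/10.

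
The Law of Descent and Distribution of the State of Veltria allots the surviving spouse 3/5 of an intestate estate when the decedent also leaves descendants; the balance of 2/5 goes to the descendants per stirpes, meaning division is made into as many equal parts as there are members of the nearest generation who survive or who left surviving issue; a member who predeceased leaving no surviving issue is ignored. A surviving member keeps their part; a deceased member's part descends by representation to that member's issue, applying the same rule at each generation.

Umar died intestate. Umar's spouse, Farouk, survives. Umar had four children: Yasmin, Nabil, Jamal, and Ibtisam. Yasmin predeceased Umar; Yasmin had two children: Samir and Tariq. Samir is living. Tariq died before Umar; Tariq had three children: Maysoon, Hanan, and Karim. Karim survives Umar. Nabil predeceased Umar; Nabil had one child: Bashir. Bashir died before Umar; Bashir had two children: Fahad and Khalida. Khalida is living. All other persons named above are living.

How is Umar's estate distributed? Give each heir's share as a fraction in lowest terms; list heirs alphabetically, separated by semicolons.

Fahad 1/20; Farouk 3/5; Hanan 1/60; Ibtisam 1/10; Jamal 1/10; Karim 1/60; Khalida 1/20; Maysoon 1/60; Samir 1/20

Farouk, as surviving spouse, takes 3/5.
The remaining 2/5 passes to Umar's descendants per stirpes.
The 2/5 is divided into 4 equal shares of 1/10 among Yasmin, Nabil, Jamal, Ibtisam.
Yasmin predeceased; the 1/10 allotted to Yasmin's branch passes to Yasmin's issue by representation.
The 1/10 is divided into 2 equal shares of 1/20 among Samir, Tariq.
Samir is living and takes 1/20.
Tariq predeceased; the 1/20 allotted to Tariq's branch passes to Tariq's issue by representation.
The 1/20 is divided into 3 equal shares of 1/60 among Maysoon, Hanan, Karim.
Maysoon is living and takes 1/60.
Hanan is living and takes 1/60.
Karim is living and takes 1/60.
Nabil predeceased; the 1/10 allotted to Nabil's branch passes to Nabil's issue by representation.
Bashir's line is the sole branch at this level, so the full 1/10 passes to Bashir's issue by representation.
The 1/10 is divided into 2 equal shares of 1/20 among Fahad, Khalida.
Fahad is living and takes 1/20.
Khalida is living and takes 1/20.
Jamal is living and takes 1/10.
Ibtisam is living and takes 1/10.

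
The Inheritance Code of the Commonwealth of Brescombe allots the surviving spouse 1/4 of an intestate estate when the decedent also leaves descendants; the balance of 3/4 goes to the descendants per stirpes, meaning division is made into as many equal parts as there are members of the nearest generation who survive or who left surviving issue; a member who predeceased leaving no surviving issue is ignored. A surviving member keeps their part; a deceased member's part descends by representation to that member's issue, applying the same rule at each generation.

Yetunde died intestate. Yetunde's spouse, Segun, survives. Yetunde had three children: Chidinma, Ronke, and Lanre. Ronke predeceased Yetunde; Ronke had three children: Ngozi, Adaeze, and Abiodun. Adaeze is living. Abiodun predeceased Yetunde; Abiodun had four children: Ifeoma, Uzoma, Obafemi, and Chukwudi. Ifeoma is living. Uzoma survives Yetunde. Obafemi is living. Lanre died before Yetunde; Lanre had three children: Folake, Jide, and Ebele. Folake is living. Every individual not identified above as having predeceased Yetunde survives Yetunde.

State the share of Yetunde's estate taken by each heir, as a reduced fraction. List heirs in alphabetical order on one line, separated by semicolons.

Segun, as surviving spouse, takes 1/4.
The remaining 3/4 passes to Yetunde's descendants per stirpes.
The 3/4 is divided into 3 equal shares of 1/4 among Chidinma, Ronke, Lanre.
Chidinma is living and takes 1/4.
Ronke predeceased; the 1/4 allotted to Ronke's branch passes to Ronke's issue by representation.
The 1/4 is divided into 3 equal shares of 1/12 among Ngozi, Adaeze, Abiodun.
Ngozi is living and takes 1/12.
Adaeze is living and takes 1/12.
Abiodun predeceased; the 1/12 allotted to Abiodun's branch passes to Abiodun's issue by representation.
The 1/12 is divided into 4 equal shares of 1/48 among Ifeoma, Uzoma, Obafemi, Chukwudi.
Ifeoma is living and takes 1/48.
Uzoma is living and takes 1/48.
Obafemi is living and takes 1/48.
Chukwudi is living and takes 1/48.
Lanre predeceased; the 1/4 allotted to Lanre's branch passes to Lanre's issue by representation.
The 1/4 is divided into 3 equal shares of 1/12 among Folake, Jide, Ebele.
Folake is living and takes 1/12.
Jide is living and takes 1/12.
Ebele is living and takes 1/12.

Adaeze 1/12; Chidinma 1/4; Chukwudi 1/48; Ebele 1/12; Folake 1/12; Ifeoma 1/48; Jide 1/12; Ngozi 1/12; Obafemi 1/48; Segun 1/4; Uzoma 1/48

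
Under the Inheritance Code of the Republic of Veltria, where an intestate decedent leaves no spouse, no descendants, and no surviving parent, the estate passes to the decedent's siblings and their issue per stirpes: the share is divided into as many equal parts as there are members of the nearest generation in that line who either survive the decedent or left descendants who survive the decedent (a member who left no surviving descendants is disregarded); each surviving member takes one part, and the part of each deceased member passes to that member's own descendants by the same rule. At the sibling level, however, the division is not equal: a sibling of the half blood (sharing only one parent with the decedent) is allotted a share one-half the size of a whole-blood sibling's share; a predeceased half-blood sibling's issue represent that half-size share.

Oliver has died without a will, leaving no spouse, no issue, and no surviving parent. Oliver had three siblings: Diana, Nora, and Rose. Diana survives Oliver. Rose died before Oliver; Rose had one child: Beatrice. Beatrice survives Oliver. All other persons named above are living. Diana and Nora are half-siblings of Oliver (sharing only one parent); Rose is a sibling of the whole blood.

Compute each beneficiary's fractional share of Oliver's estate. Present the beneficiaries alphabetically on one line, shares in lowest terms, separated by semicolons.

Beatrice 1/2; Diana 1/4; Nora 1/4

No spouse, descendants, or parent survives, so the estate passes to Oliver's siblings per stirpes.
Half-blood siblings count for one-half the weight of whole-blood siblings at the initial division.
Dividing 1 in proportion to weights (total weight 2): Diana (weight 1/2) → 1/4; Nora (weight 1/2) → 1/4; Rose (weight 1) → 1/2.
Diana is living and takes 1/4.
Nora is living and takes 1/4.
Rose predeceased; the 1/2 allotted to Rose's branch passes to Rose's issue by representation.
Beatrice is the sole taker at this level and receives the full 1/2.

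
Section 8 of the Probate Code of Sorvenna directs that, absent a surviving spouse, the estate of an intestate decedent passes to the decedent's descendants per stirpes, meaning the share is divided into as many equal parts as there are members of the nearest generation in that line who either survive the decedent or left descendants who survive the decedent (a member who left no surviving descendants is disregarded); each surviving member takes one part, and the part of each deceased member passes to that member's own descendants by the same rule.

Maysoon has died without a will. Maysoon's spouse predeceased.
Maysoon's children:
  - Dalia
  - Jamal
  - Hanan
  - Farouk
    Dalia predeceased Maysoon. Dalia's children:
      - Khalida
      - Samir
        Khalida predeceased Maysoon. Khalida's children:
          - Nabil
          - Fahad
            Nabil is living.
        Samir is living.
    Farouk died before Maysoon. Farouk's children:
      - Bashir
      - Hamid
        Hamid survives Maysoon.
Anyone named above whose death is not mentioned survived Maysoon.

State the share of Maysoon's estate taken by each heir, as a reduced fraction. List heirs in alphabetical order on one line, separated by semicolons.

Bashir 1/8; Fahad 1/16; Hamid 1/8; Hanan 1/4; Jamal 1/4; Nabil 1/16; Samir 1/8

There is no surviving spouse, so the entire estate passes to Maysoon's descendants per stirpes.
The estate is divided into 4 equal shares of 1/4 among Dalia, Jamal, Hanan, Farouk.
Dalia predeceased; the 1/4 allotted to Dalia's branch passes to Dalia's issue by representation.
The 1/4 is divided into 2 equal shares of 1/8 among Khalida, Samir.
Khalida predeceased; the 1/8 allotted to Khalida's branch passes to Khalida's issue by representation.
The 1/8 is divided into 2 equal shares of 1/16 among Nabil, Fahad.
Nabil is living and takes 1/16.
Fahad is living and takes 1/16.
Samir is living and takes 1/8.
Jamal is living and takes 1/4.
Hanan is living and takes 1/4.
Farouk predeceased; the 1/4 allotted to Farouk's branch passes to Farouk's issue by representation.
The 1/4 is divided into 2 equal shares of 1/8 among Bashir, Hamid.
Bashir is living and takes 1/8.
Hamid is living and takes 1/8.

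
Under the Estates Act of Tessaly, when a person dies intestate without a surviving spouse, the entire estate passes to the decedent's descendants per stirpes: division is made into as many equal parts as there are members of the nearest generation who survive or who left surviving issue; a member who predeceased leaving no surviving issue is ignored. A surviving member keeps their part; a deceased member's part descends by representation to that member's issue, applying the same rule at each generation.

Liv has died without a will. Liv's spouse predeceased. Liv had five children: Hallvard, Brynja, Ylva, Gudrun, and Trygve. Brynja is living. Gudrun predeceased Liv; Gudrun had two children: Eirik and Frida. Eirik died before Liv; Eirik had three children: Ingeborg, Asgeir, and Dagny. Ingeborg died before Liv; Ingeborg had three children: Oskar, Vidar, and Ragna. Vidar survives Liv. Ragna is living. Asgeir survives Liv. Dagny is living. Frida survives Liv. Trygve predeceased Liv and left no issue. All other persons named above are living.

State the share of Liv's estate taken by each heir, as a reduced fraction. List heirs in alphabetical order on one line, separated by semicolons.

There is no surviving spouse, so the entire estate passes to Liv's descendants per stirpes.
Trygve left no surviving issue, so that branch lapses and is disregarded.
The estate is divided into 4 equal shares of 1/4 among Hallvard, Brynja, Ylva, Gudrun.
Hallvard is living and takes 1/4.
Brynja is living and takes 1/4.
Ylva is living and takes 1/4.
Gudrun predeceased; the 1/4 allotted to Gudrun's branch passes to Gudrun's issue by representation.
The 1/4 is divided into 2 equal shares of 1/8 among Eirik, Frida.
Eirik predeceased; the 1/8 allotted to Eirik's branch passes to Eirik's issue by representation.
The 1/8 is divided into 3 equal shares of 1/24 among Ingeborg, Asgeir, Dagny.
Ingeborg predeceased; the 1/24 allotted to Ingeborg's branch passes to Ingeborg's issue by representation.
The 1/24 is divided into 3 equal shares of 1/72 among Oskar, Vidar, Ragna.
Oskar is living and takes 1/72.
Vidar is living and takes 1/72.
Ragna is living and takes 1/72.
Asgeir is living and takes 1/24.
Dagny is living and takes 1/24.
Frida is living and takes 1/8.

Asgeir 1/24; Brynja 1/4; Dagny 1/24; Frida 1/8; Hallvard 1/4; Oskar 1/72; Ragna 1/72; Vidar 1/72; Ylva 1/4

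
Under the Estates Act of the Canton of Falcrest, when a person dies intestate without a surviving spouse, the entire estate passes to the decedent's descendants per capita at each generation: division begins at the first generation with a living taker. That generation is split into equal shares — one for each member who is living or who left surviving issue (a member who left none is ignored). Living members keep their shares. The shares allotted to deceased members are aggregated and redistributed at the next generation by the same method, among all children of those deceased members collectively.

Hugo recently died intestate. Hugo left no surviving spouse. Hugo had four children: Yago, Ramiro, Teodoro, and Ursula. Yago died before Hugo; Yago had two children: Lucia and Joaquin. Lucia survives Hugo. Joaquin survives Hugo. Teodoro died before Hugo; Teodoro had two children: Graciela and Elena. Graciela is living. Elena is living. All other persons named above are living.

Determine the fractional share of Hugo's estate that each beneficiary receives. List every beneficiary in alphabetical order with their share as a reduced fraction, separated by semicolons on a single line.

Elena 1/8; Graciela 1/8; Joaquin 1/8; Lucia 1/8; Ramiro 1/4; Ursula 1/4

There is no surviving spouse, so the entire estate passes to Hugo's descendants per capita at each generation.
At generation 1 (Yago, Ramiro, Teodoro, Ursula) there are 4 shares of (1)/4 = 1/4 each.
Living: Ramiro and Ursula — each takes 1/4.
Deceased: Yago and Teodoro. Their combined 1/2 is pooled and carried to generation 2.
At generation 2 (Lucia, Joaquin, Graciela, Elena) there are 4 shares of (1/2)/4 = 1/8 each.
Living: Lucia, Joaquin, Graciela, and Elena — each takes 1/8.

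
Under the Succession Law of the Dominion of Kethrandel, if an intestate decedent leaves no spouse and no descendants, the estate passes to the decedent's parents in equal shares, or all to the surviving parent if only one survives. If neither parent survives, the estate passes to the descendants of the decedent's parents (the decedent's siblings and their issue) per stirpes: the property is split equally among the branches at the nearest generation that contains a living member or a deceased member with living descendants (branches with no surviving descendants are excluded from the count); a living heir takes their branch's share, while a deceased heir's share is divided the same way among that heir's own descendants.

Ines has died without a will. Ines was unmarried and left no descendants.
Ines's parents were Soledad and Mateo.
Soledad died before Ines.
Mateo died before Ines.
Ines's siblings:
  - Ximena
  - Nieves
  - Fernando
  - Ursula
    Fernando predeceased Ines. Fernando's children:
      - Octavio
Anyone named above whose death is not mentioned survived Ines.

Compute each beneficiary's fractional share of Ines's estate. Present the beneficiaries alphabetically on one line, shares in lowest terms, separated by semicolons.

Nieves 1/4; Octavio 1/4; Ursula 1/4; Ximena 1/4

Neither parent survives and there are no descendants, so the estate passes to Ines's siblings and their issue per stirpes.
The estate is divided into 4 equal shares of 1/4 among Ximena, Nieves, Fernando, Ursula.
Ximena is living and takes 1/4.
Nieves is living and takes 1/4.
Fernando predeceased; the 1/4 allotted to Fernando's branch passes to Fernando's issue by representation.
Octavio is the sole taker at this level and receives the full 1/4.
Ursula is living and takes 1/4.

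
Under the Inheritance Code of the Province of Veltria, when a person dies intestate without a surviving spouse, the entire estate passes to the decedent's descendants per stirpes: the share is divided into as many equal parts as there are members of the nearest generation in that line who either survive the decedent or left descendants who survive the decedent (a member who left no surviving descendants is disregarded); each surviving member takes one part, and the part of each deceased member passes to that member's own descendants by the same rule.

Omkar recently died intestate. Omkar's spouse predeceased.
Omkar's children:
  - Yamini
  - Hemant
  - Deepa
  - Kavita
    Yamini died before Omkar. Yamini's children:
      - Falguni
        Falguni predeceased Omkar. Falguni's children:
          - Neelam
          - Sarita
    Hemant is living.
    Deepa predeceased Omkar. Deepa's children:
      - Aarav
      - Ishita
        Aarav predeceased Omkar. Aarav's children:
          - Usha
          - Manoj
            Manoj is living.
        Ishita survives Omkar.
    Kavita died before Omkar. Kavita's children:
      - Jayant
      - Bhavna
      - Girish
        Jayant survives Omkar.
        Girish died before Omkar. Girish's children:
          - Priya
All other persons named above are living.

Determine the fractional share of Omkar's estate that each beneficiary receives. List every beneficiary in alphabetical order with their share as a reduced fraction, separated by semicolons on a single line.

Bhavna 1/12; Hemant 1/4; Ishita 1/8; Jayant 1/12; Manoj 1/16; Neelam 1/8; Priya 1/12; Sarita 1/8; Usha 1/16

There is no surviving spouse, so the entire estate passes to Omkar's descendants per stirpes.
The estate is divided into 4 equal shares of 1/4 among Yamini, Hemant, Deepa, Kavita.
Yamini predeceased; the 1/4 allotted to Yamini's branch passes to Yamini's issue by representation.
Falguni's line is the sole branch at this level, so the full 1/4 passes to Falguni's issue by representation.
The 1/4 is divided into 2 equal shares of 1/8 among Neelam, Sarita.
Neelam is living and takes 1/8.
Sarita is living and takes 1/8.
Hemant is living and takes 1/4.
Deepa predeceased; the 1/4 allotted to Deepa's branch passes to Deepa's issue by representation.
The 1/4 is divided into 2 equal shares of 1/8 among Aarav, Ishita.
Aarav predeceased; the 1/8 allotted to Aarav's branch passes to Aarav's issue by representation.
The 1/8 is divided into 2 equal shares of 1/16 among Usha, Manoj.
Usha is living and takes 1/16.
Manoj is living and takes 1/16.
Ishita is living and takes 1/8.
Kavita predeceased; the 1/4 allotted to Kavita's branch passes to Kavita's issue by representation.
The 1/4 is divided into 3 equal shares of 1/12 among Jayant, Bhavna, Girish.
Jayant is living and takes 1/12.
Bhavna is living and takes 1/12.
Girish predeceased; the 1/12 allotted to Girish's branch passes to Girish's issue by representation.
Priya is the sole taker at this level and receives the full 1/12.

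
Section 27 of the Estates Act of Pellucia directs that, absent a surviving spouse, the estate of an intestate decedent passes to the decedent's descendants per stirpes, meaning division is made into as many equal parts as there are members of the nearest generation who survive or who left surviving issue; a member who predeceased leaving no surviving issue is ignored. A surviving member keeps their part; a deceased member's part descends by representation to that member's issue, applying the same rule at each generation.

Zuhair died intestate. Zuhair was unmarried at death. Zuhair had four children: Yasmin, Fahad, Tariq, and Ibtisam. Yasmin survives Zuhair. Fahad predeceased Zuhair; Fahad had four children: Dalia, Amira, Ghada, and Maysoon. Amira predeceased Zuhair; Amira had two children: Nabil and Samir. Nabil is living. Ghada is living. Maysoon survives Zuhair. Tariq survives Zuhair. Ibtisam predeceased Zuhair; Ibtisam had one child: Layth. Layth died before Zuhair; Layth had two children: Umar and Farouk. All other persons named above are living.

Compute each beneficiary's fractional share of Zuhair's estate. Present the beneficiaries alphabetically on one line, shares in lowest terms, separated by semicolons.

There is no surviving spouse, so the entire estate passes to Zuhair's descendants per stirpes.
The estate is divided into 4 equal shares of 1/4 among Yasmin, Fahad, Tariq, Ibtisam.
Yasmin is living and takes 1/4.
Fahad predeceased; the 1/4 allotted to Fahad's branch passes to Fahad's issue by representation.
The 1/4 is divided into 4 equal shares of 1/16 among Dalia, Amira, Ghada, Maysoon.
Dalia is living and takes 1/16.
Amira predeceased; the 1/16 allotted to Amira's branch passes to Amira's issue by representation.
The 1/16 is divided into 2 equal shares of 1/32 among Nabil, Samir.
Nabil is living and takes 1/32.
Samir is living and takes 1/32.
Ghada is living and takes 1/16.
Maysoon is living and takes 1/16.
Tariq is living and takes 1/4.
Ibtisam predeceased; the 1/4 allotted to Ibtisam's branch passes to Ibtisam's issue by representation.
Layth's line is the sole branch at this level, so the full 1/4 passes to Layth's issue by representation.
The 1/4 is divided into 2 equal shares of 1/8 among Umar, Farouk.
Umar is living and takes 1/8.
Farouk is living and takes 1/8.

Dalia 1/16; Farouk 1/8; Ghada 1/16; Maysoon 1/16; Nabil 1/32; Samir 1/32; Tariq 1/4; Umar 1/8; Yasmin 1/4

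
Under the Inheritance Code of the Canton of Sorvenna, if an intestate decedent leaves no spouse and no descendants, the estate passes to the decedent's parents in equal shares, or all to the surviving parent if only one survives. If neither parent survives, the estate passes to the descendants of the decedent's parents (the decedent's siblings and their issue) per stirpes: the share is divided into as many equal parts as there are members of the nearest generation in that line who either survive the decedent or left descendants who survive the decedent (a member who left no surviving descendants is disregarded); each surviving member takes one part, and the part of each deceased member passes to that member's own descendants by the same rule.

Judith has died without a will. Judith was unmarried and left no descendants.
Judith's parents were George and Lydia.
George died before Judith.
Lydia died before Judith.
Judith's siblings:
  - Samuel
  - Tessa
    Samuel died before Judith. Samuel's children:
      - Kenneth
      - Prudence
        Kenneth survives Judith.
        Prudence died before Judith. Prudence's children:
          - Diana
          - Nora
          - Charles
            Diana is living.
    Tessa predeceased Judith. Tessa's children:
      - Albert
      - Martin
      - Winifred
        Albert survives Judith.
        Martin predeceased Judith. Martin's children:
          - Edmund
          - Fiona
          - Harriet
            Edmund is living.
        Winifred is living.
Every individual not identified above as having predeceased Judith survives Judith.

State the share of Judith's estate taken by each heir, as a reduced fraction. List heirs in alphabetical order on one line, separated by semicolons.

Neither parent survives and there are no descendants, so the estate passes to Judith's siblings and their issue per stirpes.
The estate is divided into 2 equal shares of 1/2 among Samuel, Tessa.
Samuel predeceased; the 1/2 allotted to Samuel's branch passes to Samuel's issue by representation.
The 1/2 is divided into 2 equal shares of 1/4 among Kenneth, Prudence.
Kenneth is living and takes 1/4.
Prudence predeceased; the 1/4 allotted to Prudence's branch passes to Prudence's issue by representation.
The 1/4 is divided into 3 equal shares of 1/12 among Diana, Nora, Charles.
Diana is living and takes 1/12.
Nora is living and takes 1/12.
Charles is living and takes 1/12.
Tessa predeceased; the 1/2 allotted to Tessa's branch passes to Tessa's issue by representation.
The 1/2 is divided into 3 equal shares of 1/6 among Albert, Martin, Winifred.
Albert is living and takes 1/6.
Martin predeceased; the 1/6 allotted to Martin's branch passes to Martin's issue by representation.
The 1/6 is divided into 3 equal shares of 1/18 among Edmund, Fiona, Harriet.
Edmund is living and takes 1/18.
Fiona is living and takes 1/18.
Harriet is living and takes 1/18.
Winifred is living and takes 1/6.

Albert 1/6; Charles 1/12; Diana 1/12; Edmund 1/18; Fiona 1/18; Harriet 1/18; Kenneth 1/4; Nora 1/12; Winifred 1/6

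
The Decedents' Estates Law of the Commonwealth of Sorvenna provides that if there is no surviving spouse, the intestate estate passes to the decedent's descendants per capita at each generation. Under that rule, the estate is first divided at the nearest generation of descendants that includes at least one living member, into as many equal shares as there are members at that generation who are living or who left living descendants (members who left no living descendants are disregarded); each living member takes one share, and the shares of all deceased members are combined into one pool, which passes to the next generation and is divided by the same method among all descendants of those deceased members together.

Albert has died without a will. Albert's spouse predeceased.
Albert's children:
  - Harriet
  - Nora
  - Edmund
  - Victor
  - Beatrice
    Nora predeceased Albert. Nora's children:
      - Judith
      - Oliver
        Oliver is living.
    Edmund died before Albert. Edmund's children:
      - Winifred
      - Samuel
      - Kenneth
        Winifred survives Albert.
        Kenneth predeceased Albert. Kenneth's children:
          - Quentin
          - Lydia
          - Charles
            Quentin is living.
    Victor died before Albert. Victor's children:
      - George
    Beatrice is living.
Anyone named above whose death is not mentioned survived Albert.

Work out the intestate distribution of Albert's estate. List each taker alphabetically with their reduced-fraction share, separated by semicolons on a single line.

There is no surviving spouse, so the entire estate passes to Albert's descendants per capita at each generation.
At generation 1 (Harriet, Nora, Edmund, Victor, Beatrice) there are 5 shares of (1)/5 = 1/5 each.
Living: Harriet and Beatrice — each takes 1/5.
Deceased: Nora, Edmund, and Victor. Their combined 3/5 is pooled and carried to generation 2.
At generation 2 (Judith, Oliver, Winifred, Samuel, Kenneth, George) there are 6 shares of (3/5)/6 = 1/10 each.
Living: Judith, Oliver, Winifred, Samuel, and George — each takes 1/10.
Deceased: Kenneth. That 1/10 share is carried to generation 3.
At generation 3 (Quentin, Lydia, Charles) there are 3 shares of (1/10)/3 = 1/30 each.
Living: Quentin, Lydia, and Charles — each takes 1/30.

Beatrice 1/5; Charles 1/30; George 1/10; Harriet 1/5; Judith 1/10; Lydia 1/30; Oliver 1/10; Quentin 1/30; Samuel 1/10; Winifred 1/10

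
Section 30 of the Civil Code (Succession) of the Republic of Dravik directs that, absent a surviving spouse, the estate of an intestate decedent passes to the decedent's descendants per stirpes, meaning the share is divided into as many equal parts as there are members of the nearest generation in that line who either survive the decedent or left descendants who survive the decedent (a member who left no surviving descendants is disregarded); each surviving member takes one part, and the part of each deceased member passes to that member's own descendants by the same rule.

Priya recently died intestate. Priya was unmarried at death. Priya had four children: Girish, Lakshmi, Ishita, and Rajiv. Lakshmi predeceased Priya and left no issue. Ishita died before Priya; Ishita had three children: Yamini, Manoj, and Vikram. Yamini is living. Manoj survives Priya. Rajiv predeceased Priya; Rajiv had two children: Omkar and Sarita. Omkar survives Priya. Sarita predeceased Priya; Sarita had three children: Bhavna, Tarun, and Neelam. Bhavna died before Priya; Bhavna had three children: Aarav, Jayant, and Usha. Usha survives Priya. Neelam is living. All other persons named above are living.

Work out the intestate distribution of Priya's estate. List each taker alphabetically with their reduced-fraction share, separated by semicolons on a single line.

Aarav 1/54; Girish 1/3; Jayant 1/54; Manoj 1/9; Neelam 1/18; Omkar 1/6; Tarun 1/18; Usha 1/54; Vikram 1/9; Yamini 1/9

There is no surviving spouse, so the entire estate passes to Priya's descendants per stirpes.
Lakshmi left no surviving issue, so that branch lapses and is disregarded.
The estate is divided into 3 equal shares of 1/3 among Girish, Ishita, Rajiv.
Girish is living and takes 1/3.
Ishita predeceased; the 1/3 allotted to Ishita's branch passes to Ishita's issue by representation.
The 1/3 is divided into 3 equal shares of 1/9 among Yamini, Manoj, Vikram.
Yamini is living and takes 1/9.
Manoj is living and takes 1/9.
Vikram is living and takes 1/9.
Rajiv predeceased; the 1/3 allotted to Rajiv's branch passes to Rajiv's issue by representation.
The 1/3 is divided into 2 equal shares of 1/6 among Omkar, Sarita.
Omkar is living and takes 1/6.
Sarita predeceased; the 1/6 allotted to Sarita's branch passes to Sarita's issue by representation.
The 1/6 is divided into 3 equal shares of 1/18 among Bhavna, Tarun, Neelam.
Bhavna predeceased; the 1/18 allotted to Bhavna's branch passes to Bhavna's issue by representation.
The 1/18 is divided into 3 equal shares of 1/54 among Aarav, Jayant, Usha.
Aarav is living and takes 1/54.
Jayant is living and takes 1/54.
Usha is living and takes 1/54.
Tarun is living and takes 1/18.
Neelam is living and takes 1/18.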